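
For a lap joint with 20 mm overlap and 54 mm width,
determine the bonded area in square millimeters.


Area = 20 * 54 = 1080 mm^2

1080


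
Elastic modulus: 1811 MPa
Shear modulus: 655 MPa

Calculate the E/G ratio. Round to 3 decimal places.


E / G = 1811 / 655 = 2.765

2.765


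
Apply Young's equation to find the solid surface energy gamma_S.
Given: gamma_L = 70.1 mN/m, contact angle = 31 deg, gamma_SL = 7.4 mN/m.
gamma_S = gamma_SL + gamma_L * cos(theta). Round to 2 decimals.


theta_rad = 31 * pi/180 = 0.541052
gamma_S = 7.4 + 70.1 * cos(0.541052)
= 67.49 mN/m

67.49


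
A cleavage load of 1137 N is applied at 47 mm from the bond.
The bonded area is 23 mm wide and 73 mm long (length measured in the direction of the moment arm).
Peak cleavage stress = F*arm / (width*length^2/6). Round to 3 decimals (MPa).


Moment = 1137 * 47 = 53439 N*mm
Section modulus = 23 * 5329 / 6 = 122567 / 6 mm^3
Stress = 53439 / (122567 / 6) = 320634 / 122567
= 2.616 MPa

2.616


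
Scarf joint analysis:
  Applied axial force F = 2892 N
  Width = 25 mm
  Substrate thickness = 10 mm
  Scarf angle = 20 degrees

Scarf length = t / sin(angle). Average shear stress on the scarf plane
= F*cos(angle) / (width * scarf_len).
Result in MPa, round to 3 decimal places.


Scarf length = 10 / sin(20 deg) = 29.2380 mm
cos(20 deg) = 0.939693
Shear = 2892 * 0.939693 / (25 * 29.2380)
= 3.718 MPa

3.718


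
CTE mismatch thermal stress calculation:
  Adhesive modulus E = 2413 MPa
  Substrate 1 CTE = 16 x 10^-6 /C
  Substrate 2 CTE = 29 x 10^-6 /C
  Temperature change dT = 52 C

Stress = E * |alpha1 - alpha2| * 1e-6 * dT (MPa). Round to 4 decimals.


delta_alpha = |16 - 29| = 13 x 10^-6/C
Stress = 2413 * 13e-6 * 52
= 1.6312 MPa

1.6312


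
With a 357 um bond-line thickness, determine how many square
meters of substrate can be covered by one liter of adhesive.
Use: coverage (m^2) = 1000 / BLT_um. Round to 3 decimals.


Coverage = 1000 / 357 = 2.801 m^2

2.801


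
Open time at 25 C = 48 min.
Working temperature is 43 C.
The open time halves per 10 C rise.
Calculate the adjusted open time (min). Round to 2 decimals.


factor = 2^((43 - 25) / 10) = 3.4822
ot = 48 / 3.4822 = 13.78 min

13.78


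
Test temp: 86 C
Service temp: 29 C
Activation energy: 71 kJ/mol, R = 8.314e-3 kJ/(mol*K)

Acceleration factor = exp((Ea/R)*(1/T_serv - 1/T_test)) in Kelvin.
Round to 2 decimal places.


AF = exp((71/0.008314)*(1/302.15 - 1/359.15))
= 88.73

88.73


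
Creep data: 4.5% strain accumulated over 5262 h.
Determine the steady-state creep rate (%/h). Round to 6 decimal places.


Rate = 4.5 / 5262 = 0.000855 %/h

0.000855


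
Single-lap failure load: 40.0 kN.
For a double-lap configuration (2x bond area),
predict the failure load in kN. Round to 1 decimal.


Failure load = 40.0 * 2 = 80.0 kN

80.0


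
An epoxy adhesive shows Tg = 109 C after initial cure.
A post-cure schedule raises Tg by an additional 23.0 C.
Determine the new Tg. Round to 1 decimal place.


New Tg = 109 + 23.0
= 132.0 C

132.0


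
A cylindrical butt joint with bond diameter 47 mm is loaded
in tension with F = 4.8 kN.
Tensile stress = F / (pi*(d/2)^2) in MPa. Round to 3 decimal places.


Area = pi * (47/2)^2 = 1734.9445 mm^2
Stress = 4.8*1000 / 1734.9445
= 2.767 MPa

2.767


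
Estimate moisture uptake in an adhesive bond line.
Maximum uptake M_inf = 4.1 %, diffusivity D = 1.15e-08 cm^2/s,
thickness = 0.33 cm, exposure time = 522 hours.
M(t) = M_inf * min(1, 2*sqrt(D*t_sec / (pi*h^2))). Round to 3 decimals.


Convert time: 522 h = 1879200 s
ratio = min(1, 2*sqrt(1.15e-08*1879200/(pi*0.33^2)))
= 0.502663
M(t) = 4.1 * 0.502663 = 2.061%

2.061


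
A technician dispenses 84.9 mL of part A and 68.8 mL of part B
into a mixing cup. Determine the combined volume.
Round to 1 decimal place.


Combined volume = 84.9 + 68.8
= 153.7 mL

153.7


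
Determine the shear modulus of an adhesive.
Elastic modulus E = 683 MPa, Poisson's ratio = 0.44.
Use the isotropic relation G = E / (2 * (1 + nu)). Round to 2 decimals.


G = 683 / (2*(1+0.44)) = 683 / 2.88
= 237.15 MPa

237.15


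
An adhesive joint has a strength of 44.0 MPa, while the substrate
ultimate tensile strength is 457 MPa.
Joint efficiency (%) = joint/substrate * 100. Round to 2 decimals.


Efficiency = 44.0 / 457 * 100
= 9.63%

9.63


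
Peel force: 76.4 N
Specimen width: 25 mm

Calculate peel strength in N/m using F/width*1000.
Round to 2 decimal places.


Peel strength = 76.4 / 25 * 1000 = 3056.00 N/m

3056.00


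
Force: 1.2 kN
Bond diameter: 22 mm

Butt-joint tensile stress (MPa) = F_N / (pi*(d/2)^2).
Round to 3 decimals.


F_N = 1.2 * 1000 = 1200.0 N
A = pi*(11.0)^2 = 380.1327 mm^2
stress = 1200.0 / 380.1327 = 3.157 MPa

3.157


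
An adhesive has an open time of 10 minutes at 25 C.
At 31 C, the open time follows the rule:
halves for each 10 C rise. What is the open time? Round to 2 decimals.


Factor = 2^((31-25)/10) = 1.5157
Open time = 10 / 1.5157 = 6.60 min

6.60


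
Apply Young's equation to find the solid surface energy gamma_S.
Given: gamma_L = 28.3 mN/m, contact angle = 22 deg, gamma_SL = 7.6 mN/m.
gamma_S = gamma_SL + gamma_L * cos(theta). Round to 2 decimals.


theta_rad = 22 * pi/180 = 0.383972
gamma_S = 7.6 + 28.3 * cos(0.383972)
= 33.84 mN/m

33.84


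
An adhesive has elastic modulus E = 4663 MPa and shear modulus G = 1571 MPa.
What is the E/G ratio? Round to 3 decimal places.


E/G = 4663 / 1571 = 2.968

2.968


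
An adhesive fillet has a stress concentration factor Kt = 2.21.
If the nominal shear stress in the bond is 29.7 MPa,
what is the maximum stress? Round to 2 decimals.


Max stress = 29.7 * 2.21 = 65.64 MPa

65.64


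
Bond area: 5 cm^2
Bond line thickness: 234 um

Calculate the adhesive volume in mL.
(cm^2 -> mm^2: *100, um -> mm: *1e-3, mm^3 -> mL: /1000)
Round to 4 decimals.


V = 5*100 * 234*1e-3 / 1000
= 0.1170 mL

0.1170


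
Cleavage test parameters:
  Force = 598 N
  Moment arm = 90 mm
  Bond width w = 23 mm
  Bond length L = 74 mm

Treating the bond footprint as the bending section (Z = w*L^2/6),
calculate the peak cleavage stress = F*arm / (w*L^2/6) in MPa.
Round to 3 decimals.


M = 598 * 90 = 53820 N*mm
Z = 23 * 74^2 / 6 = 125948 / 6 mm^3
sigma = M / Z = 6 * 53820 / 125948 = 322920 / 125948
= 2.564 MPa

2.564


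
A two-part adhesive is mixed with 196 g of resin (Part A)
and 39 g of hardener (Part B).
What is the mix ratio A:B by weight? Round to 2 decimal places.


Mix ratio = mass_A / mass_B
= 196 / 39
= 5.03

5.03


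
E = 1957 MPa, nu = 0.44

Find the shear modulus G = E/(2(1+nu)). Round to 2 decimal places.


G = 1957 / (2 * 1.44)
= 679.51 MPa

679.51


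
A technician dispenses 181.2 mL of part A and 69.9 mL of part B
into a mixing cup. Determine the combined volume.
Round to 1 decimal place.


Combined volume = 181.2 + 69.9
= 251.1 mL

251.1


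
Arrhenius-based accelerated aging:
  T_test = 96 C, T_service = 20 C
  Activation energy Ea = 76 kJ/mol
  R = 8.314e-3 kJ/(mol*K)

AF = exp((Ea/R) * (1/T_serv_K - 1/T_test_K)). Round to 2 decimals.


T_test_K = 369.15, T_serv_K = 293.15
AF = exp((76/8.314e-3) * (1/293.15 - 1/369.15))
= 613.91

613.91


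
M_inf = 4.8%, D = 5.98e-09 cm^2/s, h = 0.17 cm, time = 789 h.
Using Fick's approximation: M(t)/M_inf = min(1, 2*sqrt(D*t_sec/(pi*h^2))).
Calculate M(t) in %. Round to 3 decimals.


t = 2840400 s
ratio = min(1, 2*sqrt(5.98e-09*2840400/(pi*0.0289)))
= 0.865061
M(t) = 4.8 * 0.865061 = 4.152%

4.152


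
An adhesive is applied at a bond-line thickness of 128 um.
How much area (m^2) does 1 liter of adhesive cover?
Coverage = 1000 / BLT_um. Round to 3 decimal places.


Coverage = 1000 / 128 = 7.813 m^2

7.813


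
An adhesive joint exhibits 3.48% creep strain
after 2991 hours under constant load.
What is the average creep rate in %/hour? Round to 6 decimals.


Creep rate = strain / time
= 3.48 / 2991
= 0.001163 %/h

0.001163


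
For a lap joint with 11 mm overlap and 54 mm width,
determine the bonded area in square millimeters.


Area = 11 * 54 = 594 mm^2

594


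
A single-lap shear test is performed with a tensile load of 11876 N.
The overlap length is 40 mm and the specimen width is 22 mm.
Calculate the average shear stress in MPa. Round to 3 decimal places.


Shear stress = F / (overlap * width)
= 11876 / (40 * 22)
= 11876 / 880
= 13.495 MPa

13.495


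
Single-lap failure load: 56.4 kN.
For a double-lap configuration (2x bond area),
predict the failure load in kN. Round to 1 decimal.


Failure load = 56.4 * 2 = 112.8 kN

112.8


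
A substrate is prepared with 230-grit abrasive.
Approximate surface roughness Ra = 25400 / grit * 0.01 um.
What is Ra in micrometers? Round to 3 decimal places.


Ra = 25400 / 230 * 0.01 = 1.104 um

1.104


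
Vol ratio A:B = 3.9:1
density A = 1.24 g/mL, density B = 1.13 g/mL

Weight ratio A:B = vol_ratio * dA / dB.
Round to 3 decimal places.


Weight ratio = 3.9 * 1.24 / 1.13
= 4.280

4.280


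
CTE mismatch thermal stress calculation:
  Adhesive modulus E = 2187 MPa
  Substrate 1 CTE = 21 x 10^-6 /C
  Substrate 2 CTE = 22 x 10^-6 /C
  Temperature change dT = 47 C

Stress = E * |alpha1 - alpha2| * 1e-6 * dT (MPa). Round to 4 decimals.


delta_alpha = |21 - 22| = 1 x 10^-6/C
Stress = 2187 * 1e-6 * 47
= 0.1028 MPa

0.1028


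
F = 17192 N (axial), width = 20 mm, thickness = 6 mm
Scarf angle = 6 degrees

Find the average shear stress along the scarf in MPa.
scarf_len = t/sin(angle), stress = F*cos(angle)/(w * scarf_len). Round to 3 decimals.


scarf_len = 6/sin(6 deg) = 57.4006
cos(6 deg) = 0.994522
stress = 17192*0.994522/(20*57.4006) = 14.893 MPa

14.893


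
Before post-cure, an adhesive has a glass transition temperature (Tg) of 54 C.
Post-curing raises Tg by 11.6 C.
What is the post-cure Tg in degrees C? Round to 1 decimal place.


Tg_post = Tg_base + delta_Tg
= 54 + 11.6
= 65.6 C

65.6


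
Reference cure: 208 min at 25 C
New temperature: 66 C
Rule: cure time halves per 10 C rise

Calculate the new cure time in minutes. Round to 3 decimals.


factor = 2^((66-25)/10) = 17.1484
t_new = 208 / 17.1484 = 12.129 min

12.129


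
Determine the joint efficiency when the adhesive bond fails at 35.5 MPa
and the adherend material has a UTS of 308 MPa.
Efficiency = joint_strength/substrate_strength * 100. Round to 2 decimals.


Joint efficiency = 35.5 / 308 * 100
= 11.53%

11.53


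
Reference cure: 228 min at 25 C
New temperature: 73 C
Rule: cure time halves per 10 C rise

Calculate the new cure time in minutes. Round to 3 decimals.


factor = 2^((73-25)/10) = 27.8576
t_new = 228 / 27.8576 = 8.184 min

8.184


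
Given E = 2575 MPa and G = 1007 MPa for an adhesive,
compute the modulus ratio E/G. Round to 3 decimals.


E/G ratio = 2575 / 1007 = 2.557

2.557


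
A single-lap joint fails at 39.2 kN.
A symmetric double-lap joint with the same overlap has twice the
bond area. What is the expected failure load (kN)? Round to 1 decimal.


Double-lap load = 2 * 39.2 = 78.4 kN

78.4


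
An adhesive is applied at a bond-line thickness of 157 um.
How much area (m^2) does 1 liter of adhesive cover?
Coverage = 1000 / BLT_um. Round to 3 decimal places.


Coverage = 1000 / 157 = 6.369 m^2

6.369


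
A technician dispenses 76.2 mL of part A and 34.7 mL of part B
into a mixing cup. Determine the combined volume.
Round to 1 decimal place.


Combined volume = 76.2 + 34.7
= 110.9 mL

110.9


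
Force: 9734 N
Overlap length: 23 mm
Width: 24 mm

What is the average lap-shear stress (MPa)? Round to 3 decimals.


Average shear stress = F / (overlap * width)
= 9734 / (23 * 24)
= 17.634 MPa

17.634


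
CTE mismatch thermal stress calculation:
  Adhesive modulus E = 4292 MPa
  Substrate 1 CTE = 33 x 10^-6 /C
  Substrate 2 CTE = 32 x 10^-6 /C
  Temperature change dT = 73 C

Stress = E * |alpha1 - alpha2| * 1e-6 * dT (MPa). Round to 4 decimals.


delta_alpha = |33 - 32| = 1 x 10^-6/C
Stress = 4292 * 1e-6 * 73
= 0.3133 MPa

0.3133


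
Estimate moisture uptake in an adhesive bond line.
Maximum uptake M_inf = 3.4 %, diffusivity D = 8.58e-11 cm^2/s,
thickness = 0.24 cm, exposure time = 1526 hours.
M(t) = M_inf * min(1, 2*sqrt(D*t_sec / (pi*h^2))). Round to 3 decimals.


Convert time: 1526 h = 5493600 s
ratio = min(1, 2*sqrt(8.58e-11*5493600/(pi*0.24^2)))
= 0.102074
M(t) = 3.4 * 0.102074 = 0.347%

0.347


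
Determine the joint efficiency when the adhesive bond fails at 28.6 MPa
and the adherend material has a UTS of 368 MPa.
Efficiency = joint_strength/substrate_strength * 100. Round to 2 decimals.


Joint efficiency = 28.6 / 368 * 100
= 7.77%

7.77


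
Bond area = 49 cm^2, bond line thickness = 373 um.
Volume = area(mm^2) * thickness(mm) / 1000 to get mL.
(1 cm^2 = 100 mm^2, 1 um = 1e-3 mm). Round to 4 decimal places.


area_mm2 = 49 * 100 = 4900
blt_mm = 373 * 1e-3 = 0.373
vol_mm3 = 4900 * 0.373 = 1827.7
vol_mL = 1827.7 / 1000 = 1.8277 mL

1.8277


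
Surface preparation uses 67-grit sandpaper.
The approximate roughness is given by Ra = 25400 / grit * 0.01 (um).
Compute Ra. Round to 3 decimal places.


Ra = 25400 / 67 * 0.01
= 254 / 67
= 3.791 um

3.791


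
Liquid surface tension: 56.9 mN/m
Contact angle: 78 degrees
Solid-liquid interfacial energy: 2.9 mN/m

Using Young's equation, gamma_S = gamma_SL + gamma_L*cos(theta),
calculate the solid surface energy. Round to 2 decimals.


gamma_S = 2.9 + 56.9 * cos(78)
= 14.73 mN/m

14.73


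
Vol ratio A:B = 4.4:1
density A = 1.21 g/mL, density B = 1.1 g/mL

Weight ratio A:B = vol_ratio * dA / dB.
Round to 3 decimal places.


Weight ratio = 4.4 * 1.21 / 1.1
= 4.840

4.840


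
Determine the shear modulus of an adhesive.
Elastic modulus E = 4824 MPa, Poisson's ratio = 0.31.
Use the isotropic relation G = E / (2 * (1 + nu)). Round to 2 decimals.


G = 4824 / (2*(1+0.31)) = 4824 / 2.62
= 1841.22 MPa

1841.22


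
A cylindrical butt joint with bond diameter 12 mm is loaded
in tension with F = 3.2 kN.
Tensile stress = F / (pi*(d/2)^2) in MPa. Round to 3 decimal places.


Area = pi * (12/2)^2 = 113.0973 mm^2
Stress = 3.2*1000 / 113.0973
= 28.294 MPa

28.294


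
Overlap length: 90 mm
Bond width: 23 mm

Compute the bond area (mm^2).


Bond area = 90 * 23 = 2070 mm^2

2070


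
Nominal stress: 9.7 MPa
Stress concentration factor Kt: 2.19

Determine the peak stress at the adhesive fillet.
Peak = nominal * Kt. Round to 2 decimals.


Peak stress = 9.7 * 2.19
= 21.24 MPa

21.24


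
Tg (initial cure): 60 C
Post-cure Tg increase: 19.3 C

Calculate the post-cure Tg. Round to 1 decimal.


Post-cure Tg = 60 + 19.3 = 79.3 C

79.3


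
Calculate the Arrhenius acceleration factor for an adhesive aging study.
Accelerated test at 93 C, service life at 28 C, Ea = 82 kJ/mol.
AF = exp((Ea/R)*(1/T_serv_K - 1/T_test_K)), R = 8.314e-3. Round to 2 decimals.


T_test = 366.15 K, T_serv = 301.15 K
Ea/R = 82 / 0.008314 = 9862.88
AF = exp(9862.88 * (1/301.15 - 1/366.15))
= 334.96

334.96


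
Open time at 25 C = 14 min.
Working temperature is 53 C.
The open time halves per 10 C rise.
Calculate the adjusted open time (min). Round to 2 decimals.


factor = 2^((53 - 25) / 10) = 6.9644
ot = 14 / 6.9644 = 2.01 min

2.01


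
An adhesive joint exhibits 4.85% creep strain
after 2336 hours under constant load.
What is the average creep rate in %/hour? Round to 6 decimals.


Creep rate = strain / time
= 4.85 / 2336
= 0.002076 %/h

0.002076


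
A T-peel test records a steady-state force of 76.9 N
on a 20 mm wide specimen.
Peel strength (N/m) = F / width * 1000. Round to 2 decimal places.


Peel strength = 76.9 / 20 * 1000
= 3845.00 N/m

3845.00


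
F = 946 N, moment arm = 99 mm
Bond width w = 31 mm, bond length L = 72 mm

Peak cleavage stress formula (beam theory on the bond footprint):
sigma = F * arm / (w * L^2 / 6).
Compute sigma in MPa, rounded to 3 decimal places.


sigma = (946 * 99) / (31 * 5184 / 6)
= 93654 * 6 / 160704
= 561924 / 160704
= 3.497 MPa

3.497


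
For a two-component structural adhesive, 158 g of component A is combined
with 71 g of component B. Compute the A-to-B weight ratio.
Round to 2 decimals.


Weight ratio A:B = 158 / 71
= 2.23

2.23


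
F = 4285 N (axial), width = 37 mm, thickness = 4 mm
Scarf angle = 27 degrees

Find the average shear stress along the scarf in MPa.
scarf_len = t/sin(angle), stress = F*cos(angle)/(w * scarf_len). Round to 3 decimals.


scarf_len = 4/sin(27 deg) = 8.8108
cos(27 deg) = 0.891007
stress = 4285*0.891007/(37*8.8108) = 11.712 MPa

11.712


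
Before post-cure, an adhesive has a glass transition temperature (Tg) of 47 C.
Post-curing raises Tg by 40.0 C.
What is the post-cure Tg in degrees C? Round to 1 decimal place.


Tg_post = Tg_base + delta_Tg
= 47 + 40.0
= 87.0 C

87.0


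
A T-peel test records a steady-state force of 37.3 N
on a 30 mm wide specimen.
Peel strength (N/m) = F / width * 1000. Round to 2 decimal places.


Peel strength = 37.3 / 30 * 1000
= 1243.33 N/m

1243.33


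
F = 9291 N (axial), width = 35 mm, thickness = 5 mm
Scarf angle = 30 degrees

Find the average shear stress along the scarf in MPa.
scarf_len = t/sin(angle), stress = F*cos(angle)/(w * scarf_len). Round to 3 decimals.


scarf_len = 5/sin(30 deg) = 10.0000
cos(30 deg) = 0.866025
stress = 9291*0.866025/(35*10.0000) = 22.989 MPa

22.989


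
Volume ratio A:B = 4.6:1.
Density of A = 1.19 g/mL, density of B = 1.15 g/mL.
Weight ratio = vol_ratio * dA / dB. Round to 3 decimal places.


Wt ratio = 4.6 * 1.19 / 1.15
= 4.760

4.760


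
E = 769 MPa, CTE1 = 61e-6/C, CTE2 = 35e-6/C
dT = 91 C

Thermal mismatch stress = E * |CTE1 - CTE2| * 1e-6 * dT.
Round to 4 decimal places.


= 769 * 26e-6 * 91
= 1.8195 MPa

1.8195


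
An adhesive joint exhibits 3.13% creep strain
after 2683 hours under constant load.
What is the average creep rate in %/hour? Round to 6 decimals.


Creep rate = strain / time
= 3.13 / 2683
= 0.001167 %/h

0.001167


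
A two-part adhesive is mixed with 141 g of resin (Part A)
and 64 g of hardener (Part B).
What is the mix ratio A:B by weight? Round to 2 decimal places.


Mix ratio = mass_A / mass_B
= 141 / 64
= 2.20

2.20


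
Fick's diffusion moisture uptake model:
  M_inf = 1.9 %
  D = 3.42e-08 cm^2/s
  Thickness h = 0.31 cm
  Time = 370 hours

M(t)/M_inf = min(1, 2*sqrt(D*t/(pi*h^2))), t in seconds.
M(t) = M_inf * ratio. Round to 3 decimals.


t_sec = 370 * 3600 = 1332000
ratio = 2*sqrt(3.42e-08*1332000/(pi*0.31^2))
= min(1, 0.776888)
= 0.776888
M(t) = 1.9 * 0.776888 = 1.476 %

1.476


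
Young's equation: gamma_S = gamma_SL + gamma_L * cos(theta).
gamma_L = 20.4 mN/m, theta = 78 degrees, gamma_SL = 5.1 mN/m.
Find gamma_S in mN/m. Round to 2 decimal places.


cos(78 deg) = 0.207912
gamma_S = 5.1 + 20.4 * 0.207912
= 9.34 mN/m

9.34


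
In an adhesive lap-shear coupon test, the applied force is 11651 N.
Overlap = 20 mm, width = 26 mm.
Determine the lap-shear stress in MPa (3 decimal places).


stress = F / (overlap * width)
= 11651 / (20 * 26)
= 22.406 MPa

22.406


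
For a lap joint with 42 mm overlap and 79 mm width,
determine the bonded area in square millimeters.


Area = 42 * 79 = 3318 mm^2

3318


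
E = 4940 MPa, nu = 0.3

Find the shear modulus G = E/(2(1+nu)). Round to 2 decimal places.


G = 4940 / (2 * 1.30)
= 1900.00 MPa

1900.00


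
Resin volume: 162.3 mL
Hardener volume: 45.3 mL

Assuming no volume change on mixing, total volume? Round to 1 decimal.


V_total = 162.3 + 45.3 = 207.6 mL

207.6


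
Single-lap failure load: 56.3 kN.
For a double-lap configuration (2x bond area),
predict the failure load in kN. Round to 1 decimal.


Failure load = 56.3 * 2 = 112.6 kN

112.6


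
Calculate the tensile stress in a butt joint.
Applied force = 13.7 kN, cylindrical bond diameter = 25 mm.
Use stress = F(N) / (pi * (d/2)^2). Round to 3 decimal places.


A = pi * 12.5^2 = 490.8739 mm^2
sigma = 13700.0 / 490.8739 = 27.909 MPa

27.909


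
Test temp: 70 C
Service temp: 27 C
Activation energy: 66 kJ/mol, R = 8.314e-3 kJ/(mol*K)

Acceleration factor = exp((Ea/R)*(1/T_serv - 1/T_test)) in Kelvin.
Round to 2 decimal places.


AF = exp((66/0.008314)*(1/300.15 - 1/343.15))
= 27.50

27.50


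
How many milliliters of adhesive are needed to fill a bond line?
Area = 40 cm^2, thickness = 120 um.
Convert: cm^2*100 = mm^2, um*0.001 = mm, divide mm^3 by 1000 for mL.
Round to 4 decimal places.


= (40 * 100) * (120 * 0.001) / 1000
= 0.4800 mL

0.4800


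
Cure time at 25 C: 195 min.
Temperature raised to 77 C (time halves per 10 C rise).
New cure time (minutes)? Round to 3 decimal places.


Acceleration factor = 2^(52/10) = 36.7583
New time = 195 / 36.7583 = 5.305 min

5.305


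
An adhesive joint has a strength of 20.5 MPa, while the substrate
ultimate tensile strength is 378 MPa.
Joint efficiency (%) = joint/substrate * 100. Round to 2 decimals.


Efficiency = 20.5 / 378 * 100
= 5.42%

5.42


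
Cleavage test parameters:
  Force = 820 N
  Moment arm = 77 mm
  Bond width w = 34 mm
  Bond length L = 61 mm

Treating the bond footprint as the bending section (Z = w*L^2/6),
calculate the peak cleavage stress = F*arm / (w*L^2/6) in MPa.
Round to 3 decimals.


M = 820 * 77 = 63140 N*mm
Z = 34 * 61^2 / 6 = 126514 / 6 mm^3
sigma = M / Z = 6 * 63140 / 126514 = 378840 / 126514
= 2.994 MPa

2.994


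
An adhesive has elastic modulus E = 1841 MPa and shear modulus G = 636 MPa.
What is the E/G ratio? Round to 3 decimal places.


E/G = 1841 / 636 = 2.895

2.895


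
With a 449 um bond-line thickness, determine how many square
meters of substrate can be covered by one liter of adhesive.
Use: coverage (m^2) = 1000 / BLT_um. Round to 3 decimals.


Coverage = 1000 / 449 = 2.227 m^2

2.227


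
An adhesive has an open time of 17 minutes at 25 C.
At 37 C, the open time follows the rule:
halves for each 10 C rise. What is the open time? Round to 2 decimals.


Factor = 2^((37-25)/10) = 2.2974
Open time = 17 / 2.2974 = 7.40 min

7.40


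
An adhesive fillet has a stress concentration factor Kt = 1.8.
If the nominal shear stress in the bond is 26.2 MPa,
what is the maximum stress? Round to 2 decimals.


Max stress = 26.2 * 1.8 = 47.16 MPa

47.16


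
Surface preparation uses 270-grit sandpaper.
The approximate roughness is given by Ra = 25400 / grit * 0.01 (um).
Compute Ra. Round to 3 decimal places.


Ra = 25400 / 270 * 0.01
= 254 / 270
= 0.941 um

0.941


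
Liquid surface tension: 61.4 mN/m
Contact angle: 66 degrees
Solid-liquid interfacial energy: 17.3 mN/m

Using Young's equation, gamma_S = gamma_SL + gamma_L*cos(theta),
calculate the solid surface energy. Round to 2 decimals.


gamma_S = 17.3 + 61.4 * cos(66)
= 42.27 mN/m

42.27


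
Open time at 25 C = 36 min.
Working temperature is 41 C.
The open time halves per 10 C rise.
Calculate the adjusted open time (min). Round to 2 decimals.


factor = 2^((41 - 25) / 10) = 3.0314
ot = 36 / 3.0314 = 11.88 min

11.88


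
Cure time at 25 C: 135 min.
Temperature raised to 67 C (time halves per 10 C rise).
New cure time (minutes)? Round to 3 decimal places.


Acceleration factor = 2^(42/10) = 18.3792
New time = 135 / 18.3792 = 7.345 min

7.345


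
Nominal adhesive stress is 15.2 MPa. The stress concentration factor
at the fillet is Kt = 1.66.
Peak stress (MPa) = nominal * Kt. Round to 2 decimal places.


Peak = 15.2 * 1.66 = 25.23 MPa

25.23


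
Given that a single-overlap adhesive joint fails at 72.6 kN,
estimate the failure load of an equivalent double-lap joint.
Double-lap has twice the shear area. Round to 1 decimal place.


Double-lap factor = 2
Expected load = 72.6 * 2 = 145.2 kN

145.2


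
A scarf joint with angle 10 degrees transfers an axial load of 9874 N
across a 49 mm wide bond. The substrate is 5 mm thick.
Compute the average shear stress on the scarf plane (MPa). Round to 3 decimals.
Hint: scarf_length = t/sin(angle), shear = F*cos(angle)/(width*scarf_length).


scarf_length = 5 / sin(10 deg) = 28.7939 mm
cos(10 deg) = 0.984808
shear stress = 9874 * 0.984808 / (49 * 28.7939)
= 6.892 MPa

6.892


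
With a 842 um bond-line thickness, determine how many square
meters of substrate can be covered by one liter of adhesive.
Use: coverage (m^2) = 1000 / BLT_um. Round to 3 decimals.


Coverage = 1000 / 842 = 1.188 m^2

1.188


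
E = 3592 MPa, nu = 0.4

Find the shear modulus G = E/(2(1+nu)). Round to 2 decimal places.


G = 3592 / (2 * 1.40)
= 1282.86 MPa

1282.86


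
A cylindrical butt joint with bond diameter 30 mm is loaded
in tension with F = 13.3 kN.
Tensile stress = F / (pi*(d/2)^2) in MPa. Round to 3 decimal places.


Area = pi * (30/2)^2 = 706.8583 mm^2
Stress = 13.3*1000 / 706.8583
= 18.816 MPa

18.816


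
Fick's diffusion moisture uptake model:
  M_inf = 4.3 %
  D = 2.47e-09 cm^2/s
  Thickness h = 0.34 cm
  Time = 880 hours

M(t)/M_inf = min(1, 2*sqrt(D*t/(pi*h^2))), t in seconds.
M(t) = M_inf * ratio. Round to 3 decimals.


t_sec = 880 * 3600 = 3168000
ratio = 2*sqrt(2.47e-09*3168000/(pi*0.34^2))
= min(1, 0.293574)
= 0.293574
M(t) = 4.3 * 0.293574 = 1.262 %

1.262


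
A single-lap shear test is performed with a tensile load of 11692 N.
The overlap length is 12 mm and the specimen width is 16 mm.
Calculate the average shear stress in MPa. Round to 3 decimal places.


Shear stress = F / (overlap * width)
= 11692 / (12 * 16)
= 11692 / 192
= 60.896 MPa

60.896


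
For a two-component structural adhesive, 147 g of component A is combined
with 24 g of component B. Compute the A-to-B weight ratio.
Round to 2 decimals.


Weight ratio A:B = 147 / 24
= 6.13

6.13


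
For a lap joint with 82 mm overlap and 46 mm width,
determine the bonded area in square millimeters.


Area = 82 * 46 = 3772 mm^2

3772


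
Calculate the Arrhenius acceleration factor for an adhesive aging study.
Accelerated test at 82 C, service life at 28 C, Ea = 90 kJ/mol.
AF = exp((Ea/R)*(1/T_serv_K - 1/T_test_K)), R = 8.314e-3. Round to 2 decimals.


T_test = 355.15 K, T_serv = 301.15 K
Ea/R = 90 / 0.008314 = 10825.11
AF = exp(10825.11 * (1/301.15 - 1/355.15))
= 236.40

236.40


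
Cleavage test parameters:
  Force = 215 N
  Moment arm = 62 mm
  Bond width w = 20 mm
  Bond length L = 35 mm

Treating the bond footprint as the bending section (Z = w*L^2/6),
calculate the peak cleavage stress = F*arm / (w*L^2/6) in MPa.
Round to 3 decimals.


M = 215 * 62 = 13330 N*mm
Z = 20 * 35^2 / 6 = 24500 / 6 mm^3
sigma = M / Z = 6 * 13330 / 24500 = 79980 / 24500
= 3.264 MPa

3.264


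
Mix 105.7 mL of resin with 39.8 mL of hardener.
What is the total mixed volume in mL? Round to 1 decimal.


Total = 105.7 + 39.8 = 145.5 mL

145.5


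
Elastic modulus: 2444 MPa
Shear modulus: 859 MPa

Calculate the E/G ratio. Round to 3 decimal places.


E / G = 2444 / 859 = 2.845

2.845


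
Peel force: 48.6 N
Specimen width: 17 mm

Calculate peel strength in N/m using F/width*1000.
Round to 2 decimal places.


Peel strength = 48.6 / 17 * 1000 = 2858.82 N/m

2858.82


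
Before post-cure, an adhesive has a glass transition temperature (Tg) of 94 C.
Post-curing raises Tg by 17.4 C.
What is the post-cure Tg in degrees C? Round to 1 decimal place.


Tg_post = Tg_base + delta_Tg
= 94 + 17.4
= 111.4 C

111.4


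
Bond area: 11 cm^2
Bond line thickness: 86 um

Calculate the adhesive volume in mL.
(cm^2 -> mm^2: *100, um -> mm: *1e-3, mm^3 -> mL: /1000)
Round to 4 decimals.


V = 11*100 * 86*1e-3 / 1000
= 0.0946 mL

0.0946


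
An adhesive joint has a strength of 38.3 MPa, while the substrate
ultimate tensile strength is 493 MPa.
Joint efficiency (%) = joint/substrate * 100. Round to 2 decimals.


Efficiency = 38.3 / 493 * 100
= 7.77%

7.77


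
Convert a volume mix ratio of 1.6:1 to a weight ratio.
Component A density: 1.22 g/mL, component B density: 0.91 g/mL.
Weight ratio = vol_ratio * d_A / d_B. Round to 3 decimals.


= 1.6 * 1.22 / 0.91 = 2.145

2.145


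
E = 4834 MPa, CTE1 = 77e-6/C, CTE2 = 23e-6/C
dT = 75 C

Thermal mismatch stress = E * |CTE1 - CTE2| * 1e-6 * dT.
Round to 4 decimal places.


= 4834 * 54e-6 * 75
= 19.5777 MPa

19.5777


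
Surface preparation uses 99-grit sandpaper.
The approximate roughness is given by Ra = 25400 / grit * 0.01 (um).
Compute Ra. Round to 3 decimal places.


Ra = 25400 / 99 * 0.01
= 254 / 99
= 2.566 um

2.566


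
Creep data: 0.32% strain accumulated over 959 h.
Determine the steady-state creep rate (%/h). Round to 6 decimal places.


Rate = 0.32 / 959 = 0.000334 %/h

0.000334


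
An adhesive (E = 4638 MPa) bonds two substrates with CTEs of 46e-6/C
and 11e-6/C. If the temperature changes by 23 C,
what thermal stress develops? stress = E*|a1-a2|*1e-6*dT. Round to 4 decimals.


Stress = 4638 * |46 - 11| * 1e-6 * 23
= 3.7336 MPa

3.7336


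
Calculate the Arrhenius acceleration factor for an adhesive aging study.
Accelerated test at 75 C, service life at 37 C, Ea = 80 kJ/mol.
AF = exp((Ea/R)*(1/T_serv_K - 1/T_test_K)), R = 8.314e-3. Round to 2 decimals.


T_test = 348.15 K, T_serv = 310.15 K
Ea/R = 80 / 0.008314 = 9622.32
AF = exp(9622.32 * (1/310.15 - 1/348.15))
= 29.56

29.56


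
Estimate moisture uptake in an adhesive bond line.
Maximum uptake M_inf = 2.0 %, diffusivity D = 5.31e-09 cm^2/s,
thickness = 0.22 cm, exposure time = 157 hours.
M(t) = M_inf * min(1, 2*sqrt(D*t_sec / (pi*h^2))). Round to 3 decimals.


Convert time: 157 h = 565200 s
ratio = min(1, 2*sqrt(5.31e-09*565200/(pi*0.22^2)))
= 0.280983
M(t) = 2.0 * 0.280983 = 0.562%

0.562


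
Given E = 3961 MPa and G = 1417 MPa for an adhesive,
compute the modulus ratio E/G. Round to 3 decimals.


E/G ratio = 3961 / 1417 = 2.795

2.795


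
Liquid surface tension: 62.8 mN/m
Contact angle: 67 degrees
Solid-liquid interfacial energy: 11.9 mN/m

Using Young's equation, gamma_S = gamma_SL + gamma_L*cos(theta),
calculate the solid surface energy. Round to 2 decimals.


gamma_S = 11.9 + 62.8 * cos(67)
= 36.44 mN/m

36.44


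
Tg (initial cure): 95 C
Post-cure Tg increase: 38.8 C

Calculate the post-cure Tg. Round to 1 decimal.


Post-cure Tg = 95 + 38.8 = 133.8 C

133.8


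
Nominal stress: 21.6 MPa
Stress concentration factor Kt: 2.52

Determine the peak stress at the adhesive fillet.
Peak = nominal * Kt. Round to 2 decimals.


Peak stress = 21.6 * 2.52
= 54.43 MPa

54.43


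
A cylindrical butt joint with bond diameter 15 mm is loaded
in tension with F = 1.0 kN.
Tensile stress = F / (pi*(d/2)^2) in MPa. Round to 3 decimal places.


Area = pi * (15/2)^2 = 176.7146 mm^2
Stress = 1.0*1000 / 176.7146
= 5.659 MPa

5.659


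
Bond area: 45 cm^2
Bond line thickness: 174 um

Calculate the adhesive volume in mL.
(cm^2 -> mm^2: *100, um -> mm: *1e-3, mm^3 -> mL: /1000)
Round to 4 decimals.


V = 45*100 * 174*1e-3 / 1000
= 0.7830 mL

0.7830


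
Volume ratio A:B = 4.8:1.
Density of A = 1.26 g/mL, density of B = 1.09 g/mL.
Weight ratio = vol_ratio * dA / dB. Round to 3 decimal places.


Wt ratio = 4.8 * 1.26 / 1.09
= 5.549

5.549


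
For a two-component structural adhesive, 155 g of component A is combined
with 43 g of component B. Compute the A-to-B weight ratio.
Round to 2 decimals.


Weight ratio A:B = 155 / 43
= 3.60

3.60


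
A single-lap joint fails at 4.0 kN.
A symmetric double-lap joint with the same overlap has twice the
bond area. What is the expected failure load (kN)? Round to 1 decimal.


Double-lap load = 2 * 4.0 = 8.0 kN

8.0


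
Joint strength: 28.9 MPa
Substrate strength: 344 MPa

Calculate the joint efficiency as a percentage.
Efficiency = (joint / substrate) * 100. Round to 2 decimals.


Efficiency = (28.9 / 344) * 100 = 8.40%

8.40


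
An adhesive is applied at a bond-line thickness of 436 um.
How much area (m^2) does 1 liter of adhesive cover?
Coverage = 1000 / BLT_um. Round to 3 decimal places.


Coverage = 1000 / 436 = 2.294 m^2

2.294


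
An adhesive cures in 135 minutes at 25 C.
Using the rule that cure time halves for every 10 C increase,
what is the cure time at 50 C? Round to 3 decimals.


Factor = 2^((50 - 25) / 10) = 5.6569
Cure time = 135 / 5.6569
= 23.865 minutes

23.865


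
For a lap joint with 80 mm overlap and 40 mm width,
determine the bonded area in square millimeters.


Area = 80 * 40 = 3200 mm^2

3200


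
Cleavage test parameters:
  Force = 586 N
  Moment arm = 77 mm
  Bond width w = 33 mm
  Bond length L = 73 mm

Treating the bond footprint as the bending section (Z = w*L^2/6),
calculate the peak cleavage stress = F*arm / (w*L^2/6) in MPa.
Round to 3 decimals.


M = 586 * 77 = 45122 N*mm
Z = 33 * 73^2 / 6 = 175857 / 6 mm^3
sigma = M / Z = 6 * 45122 / 175857 = 270732 / 175857
= 1.540 MPa

1.540


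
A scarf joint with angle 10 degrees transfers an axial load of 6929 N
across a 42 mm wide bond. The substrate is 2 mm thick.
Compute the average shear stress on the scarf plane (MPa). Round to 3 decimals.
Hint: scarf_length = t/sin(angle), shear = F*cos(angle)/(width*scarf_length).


scarf_length = 2 / sin(10 deg) = 11.5175 mm
cos(10 deg) = 0.984808
shear stress = 6929 * 0.984808 / (42 * 11.5175)
= 14.106 MPa

14.106


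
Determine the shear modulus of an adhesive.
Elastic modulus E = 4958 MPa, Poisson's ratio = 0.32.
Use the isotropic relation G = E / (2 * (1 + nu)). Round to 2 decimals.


G = 4958 / (2*(1+0.32)) = 4958 / 2.64
= 1878.03 MPa

1878.03


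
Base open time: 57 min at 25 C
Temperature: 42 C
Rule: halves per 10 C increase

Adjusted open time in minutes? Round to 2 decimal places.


Acceleration = 2^((42-25)/10) = 3.2490
Open time = 57 / 3.2490 = 17.54 min

17.54


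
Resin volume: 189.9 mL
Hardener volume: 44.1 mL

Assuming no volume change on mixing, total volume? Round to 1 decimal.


V_total = 189.9 + 44.1 = 234.0 mL

234.0


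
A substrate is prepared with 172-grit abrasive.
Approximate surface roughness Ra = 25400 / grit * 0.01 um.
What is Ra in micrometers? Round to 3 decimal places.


Ra = 25400 / 172 * 0.01 = 1.477 um

1.477


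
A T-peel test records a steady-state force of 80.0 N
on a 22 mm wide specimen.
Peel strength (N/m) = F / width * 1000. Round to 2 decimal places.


Peel strength = 80.0 / 22 * 1000
= 3636.36 N/m

3636.36


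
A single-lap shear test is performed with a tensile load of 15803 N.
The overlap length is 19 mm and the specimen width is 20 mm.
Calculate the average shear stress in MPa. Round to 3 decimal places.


Shear stress = F / (overlap * width)
= 15803 / (19 * 20)
= 15803 / 380
= 41.587 MPa

41.587


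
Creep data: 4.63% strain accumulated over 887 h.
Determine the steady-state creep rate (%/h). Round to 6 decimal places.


Rate = 4.63 / 887 = 0.005220 %/h

0.005220


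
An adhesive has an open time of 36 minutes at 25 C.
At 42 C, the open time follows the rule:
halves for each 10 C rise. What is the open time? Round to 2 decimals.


Factor = 2^((42-25)/10) = 3.2490
Open time = 36 / 3.2490 = 11.08 min

11.08


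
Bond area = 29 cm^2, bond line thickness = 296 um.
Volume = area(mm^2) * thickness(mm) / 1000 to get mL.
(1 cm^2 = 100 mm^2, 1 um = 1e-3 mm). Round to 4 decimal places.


area_mm2 = 29 * 100 = 2900
blt_mm = 296 * 1e-3 = 0.296
vol_mm3 = 2900 * 0.296 = 858.4
vol_mL = 858.4 / 1000 = 0.8584 mL

0.8584


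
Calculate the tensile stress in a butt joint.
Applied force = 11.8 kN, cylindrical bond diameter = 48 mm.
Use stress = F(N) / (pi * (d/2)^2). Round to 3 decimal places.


A = pi * 24.0^2 = 1809.5574 mm^2
sigma = 11800.0 / 1809.5574 = 6.521 MPa

6.521


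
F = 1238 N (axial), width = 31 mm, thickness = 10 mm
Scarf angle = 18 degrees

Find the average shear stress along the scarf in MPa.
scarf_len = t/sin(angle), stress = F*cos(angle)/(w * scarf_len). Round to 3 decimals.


scarf_len = 10/sin(18 deg) = 32.3607
cos(18 deg) = 0.951057
stress = 1238*0.951057/(31*32.3607) = 1.174 MPa

1.174


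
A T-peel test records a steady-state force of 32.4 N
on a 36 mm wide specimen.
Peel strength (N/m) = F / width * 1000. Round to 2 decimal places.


Peel strength = 32.4 / 36 * 1000
= 900.00 N/m

900.00


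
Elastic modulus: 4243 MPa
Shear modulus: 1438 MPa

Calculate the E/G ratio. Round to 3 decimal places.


E / G = 4243 / 1438 = 2.951

2.951


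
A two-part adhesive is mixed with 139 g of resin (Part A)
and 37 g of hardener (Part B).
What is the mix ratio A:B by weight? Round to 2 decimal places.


Mix ratio = mass_A / mass_B
= 139 / 37
= 3.76

3.76


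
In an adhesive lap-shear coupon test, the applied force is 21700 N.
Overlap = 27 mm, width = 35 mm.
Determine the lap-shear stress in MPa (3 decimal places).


stress = F / (overlap * width)
= 21700 / (27 * 35)
= 22.963 MPa

22.963


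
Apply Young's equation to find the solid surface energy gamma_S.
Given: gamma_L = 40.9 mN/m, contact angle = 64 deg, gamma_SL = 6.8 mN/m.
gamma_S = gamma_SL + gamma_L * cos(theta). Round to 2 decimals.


theta_rad = 64 * pi/180 = 1.117011
gamma_S = 6.8 + 40.9 * cos(1.117011)
= 24.73 mN/m

24.73


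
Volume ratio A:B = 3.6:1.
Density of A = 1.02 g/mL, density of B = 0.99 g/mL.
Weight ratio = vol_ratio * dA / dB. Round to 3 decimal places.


Wt ratio = 3.6 * 1.02 / 0.99
= 3.709

3.709


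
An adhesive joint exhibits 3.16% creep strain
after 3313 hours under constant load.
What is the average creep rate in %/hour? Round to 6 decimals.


Creep rate = strain / time
= 3.16 / 3313
= 0.000954 %/h

0.000954


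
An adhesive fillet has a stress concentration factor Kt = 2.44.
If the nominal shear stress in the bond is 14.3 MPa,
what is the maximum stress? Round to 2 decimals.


Max stress = 14.3 * 2.44 = 34.89 MPa

34.89


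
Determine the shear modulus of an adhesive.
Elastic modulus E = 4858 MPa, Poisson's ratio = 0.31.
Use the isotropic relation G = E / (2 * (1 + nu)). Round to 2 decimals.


G = 4858 / (2*(1+0.31)) = 4858 / 2.62
= 1854.20 MPa

1854.20


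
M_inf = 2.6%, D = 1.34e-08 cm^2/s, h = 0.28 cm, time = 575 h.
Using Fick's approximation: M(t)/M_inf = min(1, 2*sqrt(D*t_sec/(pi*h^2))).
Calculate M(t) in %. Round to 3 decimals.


t = 2070000 s
ratio = min(1, 2*sqrt(1.34e-08*2070000/(pi*0.0784)))
= 0.671173
M(t) = 2.6 * 0.671173 = 1.745%

1.745


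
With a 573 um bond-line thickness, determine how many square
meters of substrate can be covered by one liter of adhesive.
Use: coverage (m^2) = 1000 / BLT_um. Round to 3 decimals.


Coverage = 1000 / 573 = 1.745 m^2

1.745


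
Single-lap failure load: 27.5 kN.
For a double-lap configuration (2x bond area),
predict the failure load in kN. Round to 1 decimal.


Failure load = 27.5 * 2 = 55.0 kN

55.0


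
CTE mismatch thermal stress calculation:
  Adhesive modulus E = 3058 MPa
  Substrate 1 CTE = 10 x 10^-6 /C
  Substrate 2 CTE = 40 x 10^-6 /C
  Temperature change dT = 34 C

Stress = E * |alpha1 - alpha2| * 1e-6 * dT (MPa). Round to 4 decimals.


delta_alpha = |10 - 40| = 30 x 10^-6/C
Stress = 3058 * 30e-6 * 34
= 3.1192 MPa

3.1192


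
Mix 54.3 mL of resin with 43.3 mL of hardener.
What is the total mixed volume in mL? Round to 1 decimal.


Total = 54.3 + 43.3 = 97.6 mL

97.6


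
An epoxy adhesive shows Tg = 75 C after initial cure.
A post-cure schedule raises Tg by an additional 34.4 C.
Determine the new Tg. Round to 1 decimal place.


New Tg = 75 + 34.4
= 109.4 C

109.4


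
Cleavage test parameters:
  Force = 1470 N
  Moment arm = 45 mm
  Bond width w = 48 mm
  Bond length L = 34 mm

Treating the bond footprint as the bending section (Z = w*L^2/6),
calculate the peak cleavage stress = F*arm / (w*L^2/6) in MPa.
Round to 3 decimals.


M = 1470 * 45 = 66150 N*mm
Z = 48 * 34^2 / 6 = 55488 / 6 mm^3
sigma = M / Z = 6 * 66150 / 55488 = 396900 / 55488
= 7.153 MPa

7.153
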